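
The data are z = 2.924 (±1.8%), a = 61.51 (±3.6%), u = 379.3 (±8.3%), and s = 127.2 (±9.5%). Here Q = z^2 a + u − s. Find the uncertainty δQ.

43.1

Let p = z^2·a = 525.9. δp/p = √((2·δz/z)² + (1·δa/a)²) = √(0.00130 + 0.00130) = 0.0509, so δp = 26.8.
Q = p + u − s: δQ = √(δp² + δu² + δs²) = √(717 + 991 + 146) = 43.1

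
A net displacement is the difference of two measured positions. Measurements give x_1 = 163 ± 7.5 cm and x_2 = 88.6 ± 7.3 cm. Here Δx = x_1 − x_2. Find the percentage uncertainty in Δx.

Absolute uncertainties add in quadrature for a linear combination:
  (δx_1)² = 56.2;  (δx_2)² = 53.3
δΔx = √(110) = 10.5 cm
Δx = 74.4 cm, so δΔx/Δx = 10.5/74.4 = 0.141.

14.1%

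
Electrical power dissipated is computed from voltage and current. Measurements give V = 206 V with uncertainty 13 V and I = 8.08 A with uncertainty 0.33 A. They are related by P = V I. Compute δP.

125 W

Since P is a product/quotient, work with relative uncertainties:
  (1·δV/V)² = (1×0.0631)² = 0.00398;  (1·δI/I)² = (1×0.0408)² = 0.00167
δP/P = √(0.00565) = 0.0752
P = 1660 W, so δP = 0.0752 × 1660 = 125 W.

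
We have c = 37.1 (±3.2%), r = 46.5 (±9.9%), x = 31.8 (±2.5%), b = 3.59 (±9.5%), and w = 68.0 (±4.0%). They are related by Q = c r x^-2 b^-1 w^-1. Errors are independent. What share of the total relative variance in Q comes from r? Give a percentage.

40.9%

(δQ/Q)² = (1·δc/c)² + (1·δr/r)² + (-2·δx/x)² + (-1·δb/b)² + (-1·δw/w)²
  c term: (1×0.0320)² = 0.00102
  r term: (1×0.0990)² = 0.00980
  x term: (-2×0.0250)² = 0.00250
  b term: (-1×0.0950)² = 0.00902
  w term: (-1×0.0400)² = 0.00160
Total = 0.0239. Share from r = 0.00980/0.0239 = 0.409.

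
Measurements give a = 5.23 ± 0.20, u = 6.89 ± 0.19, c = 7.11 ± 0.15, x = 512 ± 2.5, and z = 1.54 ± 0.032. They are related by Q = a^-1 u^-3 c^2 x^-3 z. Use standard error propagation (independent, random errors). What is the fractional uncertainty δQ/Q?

0.104

For a monomial Q ∝ a^-1, u^-3, c^2, x^-3, z, fractional errors add in quadrature:
  (-1·δa/a)² = (-1×0.0382)² = 0.00146;  (-3·δu/u)² = (-3×0.0276)² = 0.00684;  (2·δc/c)² = (2×0.0211)² = 0.00178;  (-3·δx/x)² = (-3×0.00488)² = 0.000215;  (1·δz/z)² = (1×0.0208)² = 0.000432
δQ/Q = √(0.0107) = 0.104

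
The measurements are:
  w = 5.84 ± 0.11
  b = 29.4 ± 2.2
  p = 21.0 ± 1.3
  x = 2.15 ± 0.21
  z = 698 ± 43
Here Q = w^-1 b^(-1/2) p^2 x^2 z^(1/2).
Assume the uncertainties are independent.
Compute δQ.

For a monomial Q ∝ w^-1, b^(-1/2), p^2, x^2, z^(1/2), fractional errors add in quadrature:
  (-1·δw/w)² = (-1×0.0188)² = 0.000355;  (−½·δb/b)² = (-0.5×0.0748)² = 0.00140;  (2·δp/p)² = (2×0.0619)² = 0.0153;  (2·δx/x)² = (2×0.0977)² = 0.0382;  (½·δz/z)² = (0.5×0.0616)² = 0.000949
δQ/Q = √(0.0562) = 0.237
Q = 1700, so δQ = 0.237 × 1700 = 403.

403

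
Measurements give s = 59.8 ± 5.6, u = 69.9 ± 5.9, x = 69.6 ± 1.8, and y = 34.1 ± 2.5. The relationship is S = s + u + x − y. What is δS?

8.70

S is a linear combination, so absolute uncertainties add in quadrature:
  (δs)² = 31.4;  (δu)² = 34.8;  (δx)² = 3.24;  (δy)² = 6.25
δS = √(75.7) = 8.70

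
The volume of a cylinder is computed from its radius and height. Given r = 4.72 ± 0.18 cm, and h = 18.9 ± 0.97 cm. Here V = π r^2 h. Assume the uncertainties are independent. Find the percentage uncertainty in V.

9.19%

V is a product of powers, so relative uncertainties combine in quadrature:
  (2·δr/r)² = (2×0.0381)² = 0.00582;  (1·δh/h)² = (1×0.0513)² = 0.00263
δV/V = √(0.00845) = 0.0919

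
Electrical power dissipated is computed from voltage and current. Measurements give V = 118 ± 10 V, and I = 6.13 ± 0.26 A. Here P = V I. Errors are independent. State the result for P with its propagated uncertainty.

723 ± 68.5 W

Relative error in a monomial: (δP/P)² = Σ (nᵢ · δxᵢ/xᵢ)².
  (1·δV/V)² = (1×0.0847)² = 0.00718;  (1·δI/I)² = (1×0.0424)² = 0.00180
δP/P = √(0.00898) = 0.0948
P = 723 W, so δP = 0.0948 × 723 = 68.5 W.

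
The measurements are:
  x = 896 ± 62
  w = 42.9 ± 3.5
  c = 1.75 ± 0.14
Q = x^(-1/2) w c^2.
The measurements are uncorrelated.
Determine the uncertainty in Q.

Q is a product of powers, so relative uncertainties combine in quadrature:
  (−½·δx/x)² = (-0.5×0.0692)² = 0.00120;  (1·δw/w)² = (1×0.0816)² = 0.00666;  (2·δc/c)² = (2×0.0800)² = 0.0256
δQ/Q = √(0.0335) = 0.183
Q = 4.39, so δQ = 0.183 × 4.39 = 0.803.

0.803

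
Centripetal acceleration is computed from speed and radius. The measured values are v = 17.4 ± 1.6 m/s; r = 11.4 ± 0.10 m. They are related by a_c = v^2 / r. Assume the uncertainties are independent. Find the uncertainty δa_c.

4.89 m/s^2

For a monomial a_c ∝ v^2, r^-1, fractional errors add in quadrature:
  (2·δv/v)² = (2×0.0920)² = 0.0338;  (-1·δr/r)² = (-1×0.00877)² = 7.69e-05
δa_c/a_c = √(0.0339) = 0.184
a_c = 26.6 m/s^2, so δa_c = 0.184 × 26.6 = 4.89 m/s^2.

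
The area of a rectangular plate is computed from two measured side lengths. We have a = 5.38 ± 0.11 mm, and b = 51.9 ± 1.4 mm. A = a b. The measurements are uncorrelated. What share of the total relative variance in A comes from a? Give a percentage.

(δA/A)² = (1·δa/a)² + (1·δb/b)²
  a term: (1×0.0204)² = 0.000418
  b term: (1×0.0270)² = 0.000728
Total = 0.00115. Share from a = 0.000418/0.00115 = 0.365.

36.5%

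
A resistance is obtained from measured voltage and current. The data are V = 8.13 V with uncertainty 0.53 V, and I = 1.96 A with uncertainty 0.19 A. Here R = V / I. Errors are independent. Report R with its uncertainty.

4.15 ± 0.485 Ω

Each factor contributes (exponent × relative error)² to (δR/R)²:
  (1·δV/V)² = (1×0.0652)² = 0.00425;  (-1·δI/I)² = (-1×0.0969)² = 0.00940
δR/R = √(0.0136) = 0.117
R = 4.15 Ω, so δR = 0.117 × 4.15 = 0.485 Ω.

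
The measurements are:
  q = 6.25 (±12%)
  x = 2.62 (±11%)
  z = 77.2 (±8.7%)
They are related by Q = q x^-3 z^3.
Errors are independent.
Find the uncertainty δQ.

Each factor contributes (exponent × relative error)² to (δQ/Q)²:
  (1·δq/q)² = (1×0.120)² = 0.0144;  (-3·δx/x)² = (-3×0.110)² = 0.109;  (3·δz/z)² = (3×0.0870)² = 0.0681
δQ/Q = √(0.191) = 0.438
Q = 1.6e+05, so δQ = 0.438 × 1.6e+05 = 70000.

70000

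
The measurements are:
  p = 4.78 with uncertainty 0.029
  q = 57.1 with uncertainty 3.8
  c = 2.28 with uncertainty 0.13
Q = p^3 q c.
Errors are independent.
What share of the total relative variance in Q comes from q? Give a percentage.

(δQ/Q)² = (3·δp/p)² + (1·δq/q)² + (1·δc/c)²
  p term: (3×0.00607)² = 0.000331
  q term: (1×0.0665)² = 0.00443
  c term: (1×0.0570)² = 0.00325
Total = 0.00801. Share from q = 0.00443/0.00801 = 0.553.

55.3%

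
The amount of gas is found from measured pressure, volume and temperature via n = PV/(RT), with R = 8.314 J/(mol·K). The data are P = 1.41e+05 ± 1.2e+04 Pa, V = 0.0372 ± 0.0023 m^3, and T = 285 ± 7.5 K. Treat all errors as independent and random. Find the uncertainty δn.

0.240 mol

Each factor contributes (exponent × relative error)² to (δn/n)²:
  (1·δP/P)² = (1×0.0851)² = 0.00724;  (1·δV/V)² = (1×0.0618)² = 0.00382;  (-1·δT/T)² = (-1×0.0263)² = 0.000693
δn/n = √(0.0118) = 0.108
n = 2.21 mol, so δn = 0.108 × 2.21 = 0.240 mol.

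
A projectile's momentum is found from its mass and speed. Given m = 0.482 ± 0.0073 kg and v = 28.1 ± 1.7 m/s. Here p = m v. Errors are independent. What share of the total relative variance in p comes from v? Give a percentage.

94.1%

(δp/p)² = (1·δm/m)² + (1·δv/v)²
  m term: (1×0.0151)² = 0.000229
  v term: (1×0.0605)² = 0.00366
Total = 0.00389. Share from v = 0.00366/0.00389 = 0.941.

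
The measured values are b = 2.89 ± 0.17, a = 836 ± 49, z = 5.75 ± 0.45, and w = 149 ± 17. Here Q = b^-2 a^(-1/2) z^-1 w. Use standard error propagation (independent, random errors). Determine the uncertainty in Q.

0.0197

For a monomial Q ∝ b^-2, a^(-1/2), z^-1, w, fractional errors add in quadrature:
  (-2·δb/b)² = (-2×0.0588)² = 0.0138;  (−½·δa/a)² = (-0.5×0.0586)² = 0.000859;  (-1·δz/z)² = (-1×0.0783)² = 0.00612;  (1·δw/w)² = (1×0.114)² = 0.0130
δQ/Q = √(0.0338) = 0.184
Q = 0.107, so δQ = 0.184 × 0.107 = 0.0197.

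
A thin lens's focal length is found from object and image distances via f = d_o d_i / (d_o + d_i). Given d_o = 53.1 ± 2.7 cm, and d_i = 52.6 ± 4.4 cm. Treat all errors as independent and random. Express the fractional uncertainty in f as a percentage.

∂f/∂d_o = (d_i/(d_o+d_i))² = 0.248;  ∂f/∂d_i = (d_o/(d_o+d_i))² = 0.252
δf = √((∂f/∂d_o · δd_o)² + (∂f/∂d_i · δd_i)²) = √(0.447 + 1.23) = 1.30 cm
f = 26.4 cm, so δf/f = 1.30/26.4 = 0.0491.

4.91%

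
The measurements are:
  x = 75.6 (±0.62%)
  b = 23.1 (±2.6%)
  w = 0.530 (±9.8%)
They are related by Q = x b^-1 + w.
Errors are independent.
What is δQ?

Let p = x·b^-1 = 3.27. δp/p = √((1·δx/x)² + (-1·δb/b)²) = √(3.84e-05 + 0.000676) = 0.0267, so δp = 0.0875.
Q = p + w: δQ = √(δp² + δw²) = √(0.00765 + 0.00270) = 0.102

0.102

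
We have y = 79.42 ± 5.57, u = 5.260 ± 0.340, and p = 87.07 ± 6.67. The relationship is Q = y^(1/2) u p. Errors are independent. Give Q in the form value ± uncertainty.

4081 ± 433

Since Q is a product/quotient, work with relative uncertainties:
  (½·δy/y)² = (0.5×0.0701)² = 0.00123;  (1·δu/u)² = (1×0.0646)² = 0.00418;  (1·δp/p)² = (1×0.0766)² = 0.00587
δQ/Q = √(0.0113) = 0.106
Q = 4081, so δQ = 0.106 × 4081 = 433.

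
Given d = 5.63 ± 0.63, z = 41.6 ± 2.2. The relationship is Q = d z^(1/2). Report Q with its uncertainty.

Each factor contributes (exponent × relative error)² to (δQ/Q)²:
  (1·δd/d)² = (1×0.112)² = 0.0125;  (½·δz/z)² = (0.5×0.0529)² = 0.000699
δQ/Q = √(0.0132) = 0.115
Q = 36.3, so δQ = 0.115 × 36.3 = 4.18.

36.3 ± 4.18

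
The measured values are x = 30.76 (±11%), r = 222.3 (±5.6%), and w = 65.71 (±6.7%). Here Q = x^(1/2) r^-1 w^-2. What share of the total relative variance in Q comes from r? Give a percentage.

13.0%

(δQ/Q)² = (½·δx/x)² + (-1·δr/r)² + (-2·δw/w)²
  x term: (0.5×0.110)² = 0.00302
  r term: (-1×0.0560)² = 0.00314
  w term: (-2×0.0670)² = 0.0180
Total = 0.0241. Share from r = 0.00314/0.0241 = 0.130.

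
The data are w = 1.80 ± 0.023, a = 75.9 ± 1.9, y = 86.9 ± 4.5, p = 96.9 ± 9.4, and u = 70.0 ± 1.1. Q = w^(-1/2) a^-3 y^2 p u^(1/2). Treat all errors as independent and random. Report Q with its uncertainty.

Each factor contributes (exponent × relative error)² to (δQ/Q)²:
  (−½·δw/w)² = (-0.5×0.0128)² = 4.08e-05;  (-3·δa/a)² = (-3×0.0250)² = 0.00564;  (2·δy/y)² = (2×0.0518)² = 0.0107;  (1·δp/p)² = (1×0.0970)² = 0.00941;  (½·δu/u)² = (0.5×0.0157)² = 6.17e-05
δQ/Q = √(0.0259) = 0.161
Q = 10.4, so δQ = 0.161 × 10.4 = 1.68.

10.4 ± 1.68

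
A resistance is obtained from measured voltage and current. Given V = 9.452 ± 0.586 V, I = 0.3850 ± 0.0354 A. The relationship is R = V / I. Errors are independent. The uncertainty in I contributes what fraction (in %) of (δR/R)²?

68.7%

(δR/R)² = (1·δV/V)² + (-1·δI/I)²
  V term: (1×0.0620)² = 0.00384
  I term: (-1×0.0919)² = 0.00845
Total = 0.0123. Share from I = 0.00845/0.0123 = 0.687.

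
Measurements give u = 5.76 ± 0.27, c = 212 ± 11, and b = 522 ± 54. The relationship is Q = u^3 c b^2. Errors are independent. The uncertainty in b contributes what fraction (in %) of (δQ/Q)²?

65.6%

(δQ/Q)² = (3·δu/u)² + (1·δc/c)² + (2·δb/b)²
  u term: (3×0.0469)² = 0.0198
  c term: (1×0.0519)² = 0.00269
  b term: (2×0.103)² = 0.0428
Total = 0.0653. Share from b = 0.0428/0.0653 = 0.656.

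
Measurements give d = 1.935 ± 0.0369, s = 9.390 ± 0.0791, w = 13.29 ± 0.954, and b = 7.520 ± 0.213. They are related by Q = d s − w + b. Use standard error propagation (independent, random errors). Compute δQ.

Let p = d·s = 18.17. δp/p = √((1·δd/d)² + (1·δs/s)²) = √(0.000364 + 7.1e-05) = 0.0208, so δp = 0.379.
Q = p − w + b: δQ = √(δp² + δw² + δb²) = √(0.143 + 0.910 + 0.0454) = 1.05

1.05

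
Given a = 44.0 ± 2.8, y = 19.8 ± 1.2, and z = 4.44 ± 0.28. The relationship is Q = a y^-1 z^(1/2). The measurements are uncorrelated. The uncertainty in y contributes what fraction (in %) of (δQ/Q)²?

(δQ/Q)² = (1·δa/a)² + (-1·δy/y)² + (½·δz/z)²
  a term: (1×0.0636)² = 0.00405
  y term: (-1×0.0606)² = 0.00367
  z term: (0.5×0.0631)² = 0.000994
Total = 0.00872. Share from y = 0.00367/0.00872 = 0.421.

42.1%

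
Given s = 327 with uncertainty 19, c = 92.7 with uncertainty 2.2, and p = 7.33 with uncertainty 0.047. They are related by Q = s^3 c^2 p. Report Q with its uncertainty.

Relative error in a monomial: (δQ/Q)² = Σ (nᵢ · δxᵢ/xᵢ)².
  (3·δs/s)² = (3×0.0581)² = 0.0304;  (2·δc/c)² = (2×0.0237)² = 0.00225;  (1·δp/p)² = (1×0.00641)² = 4.11e-05
δQ/Q = √(0.0327) = 0.181
Q = 2.2e+12, so δQ = 0.181 × 2.2e+12 = 3.98e+11.

(2.20 ± 0.398) × 10^12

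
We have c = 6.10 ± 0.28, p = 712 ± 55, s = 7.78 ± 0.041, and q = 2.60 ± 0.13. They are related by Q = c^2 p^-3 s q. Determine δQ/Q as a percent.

Q is a product of powers, so relative uncertainties combine in quadrature:
  (2·δc/c)² = (2×0.0459)² = 0.00843;  (-3·δp/p)² = (-3×0.0772)² = 0.0537;  (1·δs/s)² = (1×0.00527)² = 2.78e-05;  (1·δq/q)² = (1×0.0500)² = 0.00250
δQ/Q = √(0.0647) = 0.254

25.4%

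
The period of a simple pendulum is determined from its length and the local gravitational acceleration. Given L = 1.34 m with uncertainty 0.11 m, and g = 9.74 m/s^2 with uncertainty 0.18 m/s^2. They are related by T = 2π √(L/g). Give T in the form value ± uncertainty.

2.33 ± 0.0980 s

Relative error in a monomial: (δT/T)² = Σ (nᵢ · δxᵢ/xᵢ)².
  (½·δL/L)² = (0.5×0.0821)² = 0.00168;  (−½·δg/g)² = (-0.5×0.0185)² = 8.54e-05
δT/T = √(0.00177) = 0.0421
T = 2.33 s, so δT = 0.0421 × 2.33 = 0.0980 s.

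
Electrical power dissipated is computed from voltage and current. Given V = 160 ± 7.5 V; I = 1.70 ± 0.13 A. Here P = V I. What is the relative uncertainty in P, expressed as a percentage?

For a monomial P ∝ V, I, fractional errors add in quadrature:
  (1·δV/V)² = (1×0.0469)² = 0.00220;  (1·δI/I)² = (1×0.0765)² = 0.00585
δP/P = √(0.00805) = 0.0897

8.97%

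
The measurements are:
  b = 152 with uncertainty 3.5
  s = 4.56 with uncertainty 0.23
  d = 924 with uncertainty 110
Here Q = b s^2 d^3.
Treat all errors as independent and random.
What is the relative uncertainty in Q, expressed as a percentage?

Products/powers → add relative errors in quadrature, weighted by exponent:
  (1·δb/b)² = (1×0.0230)² = 0.000530;  (2·δs/s)² = (2×0.0504)² = 0.0102;  (3·δd/d)² = (3×0.119)² = 0.128
δQ/Q = √(0.138) = 0.372

37.2%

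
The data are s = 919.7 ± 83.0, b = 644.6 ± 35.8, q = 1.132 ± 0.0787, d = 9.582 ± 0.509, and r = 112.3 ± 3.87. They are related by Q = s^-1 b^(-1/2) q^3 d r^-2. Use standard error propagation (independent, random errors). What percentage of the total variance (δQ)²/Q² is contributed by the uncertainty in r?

(δQ/Q)² = (-1·δs/s)² + (−½·δb/b)² + (3·δq/q)² + (1·δd/d)² + (-2·δr/r)²
  s term: (-1×0.0902)² = 0.00814
  b term: (-0.5×0.0555)² = 0.000771
  q term: (3×0.0695)² = 0.0435
  d term: (1×0.0531)² = 0.00282
  r term: (-2×0.0345)² = 0.00475
Total = 0.0600. Share from r = 0.00475/0.0600 = 0.0792.

7.92%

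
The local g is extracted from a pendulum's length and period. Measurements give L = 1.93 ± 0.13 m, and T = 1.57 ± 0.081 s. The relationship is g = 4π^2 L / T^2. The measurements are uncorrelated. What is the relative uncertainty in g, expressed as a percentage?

12.3%

For a monomial g ∝ L, T^-2, fractional errors add in quadrature:
  (1·δL/L)² = (1×0.0674)² = 0.00454;  (-2·δT/T)² = (-2×0.0516)² = 0.0106
δg/g = √(0.0152) = 0.123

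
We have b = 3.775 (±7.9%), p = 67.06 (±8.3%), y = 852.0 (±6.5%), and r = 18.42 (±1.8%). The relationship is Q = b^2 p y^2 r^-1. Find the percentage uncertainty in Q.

Q is a product of powers, so relative uncertainties combine in quadrature:
  (2·δb/b)² = (2×0.0790)² = 0.0250;  (1·δp/p)² = (1×0.0830)² = 0.00689;  (2·δy/y)² = (2×0.0650)² = 0.0169;  (-1·δr/r)² = (-1×0.0180)² = 0.000324
δQ/Q = √(0.0491) = 0.222

22.2%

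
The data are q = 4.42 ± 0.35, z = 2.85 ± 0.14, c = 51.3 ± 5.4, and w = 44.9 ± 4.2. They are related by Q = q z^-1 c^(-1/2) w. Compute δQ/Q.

0.142

Each factor contributes (exponent × relative error)² to (δQ/Q)²:
  (1·δq/q)² = (1×0.0792)² = 0.00627;  (-1·δz/z)² = (-1×0.0491)² = 0.00241;  (−½·δc/c)² = (-0.5×0.105)² = 0.00277;  (1·δw/w)² = (1×0.0935)² = 0.00875
δQ/Q = √(0.0202) = 0.142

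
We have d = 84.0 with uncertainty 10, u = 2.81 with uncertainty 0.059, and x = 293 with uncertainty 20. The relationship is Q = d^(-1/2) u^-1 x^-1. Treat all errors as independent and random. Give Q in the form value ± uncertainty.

Relative error in a monomial: (δQ/Q)² = Σ (nᵢ · δxᵢ/xᵢ)².
  (−½·δd/d)² = (-0.5×0.119)² = 0.00354;  (-1·δu/u)² = (-1×0.0210)² = 0.000441;  (-1·δx/x)² = (-1×0.0683)² = 0.00466
δQ/Q = √(0.00864) = 0.0930
Q = 0.000133, so δQ = 0.0930 × 0.000133 = 1.23e-05.

(1.33 ± 0.123) × 10^-4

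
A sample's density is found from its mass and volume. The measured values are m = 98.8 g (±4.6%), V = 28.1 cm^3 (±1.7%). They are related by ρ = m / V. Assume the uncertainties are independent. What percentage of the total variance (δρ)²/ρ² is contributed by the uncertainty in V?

12.0%

(δρ/ρ)² = (1·δm/m)² + (-1·δV/V)²
  m term: (1×0.0460)² = 0.00212
  V term: (-1×0.0170)² = 0.000289
Total = 0.00241. Share from V = 0.000289/0.00241 = 0.120.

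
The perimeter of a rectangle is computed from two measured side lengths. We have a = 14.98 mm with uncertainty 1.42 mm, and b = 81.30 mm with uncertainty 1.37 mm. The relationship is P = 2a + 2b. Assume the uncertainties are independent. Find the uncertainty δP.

3.95 mm

Each term contributes (cᵢ δxᵢ)² to (δP)²:
  (2·δa)² = 8.07;  (2·δb)² = 7.51
δP = √(15.6) = 3.95 mm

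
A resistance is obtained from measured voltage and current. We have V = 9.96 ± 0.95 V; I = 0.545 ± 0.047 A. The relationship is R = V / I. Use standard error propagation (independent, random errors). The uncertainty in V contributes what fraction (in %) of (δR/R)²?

55.0%

(δR/R)² = (1·δV/V)² + (-1·δI/I)²
  V term: (1×0.0954)² = 0.00910
  I term: (-1×0.0862)² = 0.00744
Total = 0.0165. Share from V = 0.00910/0.0165 = 0.550.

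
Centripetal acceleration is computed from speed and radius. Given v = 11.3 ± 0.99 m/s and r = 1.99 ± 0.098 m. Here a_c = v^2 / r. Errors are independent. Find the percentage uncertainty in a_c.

18.2%

Since a_c is a product/quotient, work with relative uncertainties:
  (2·δv/v)² = (2×0.0876)² = 0.0307;  (-1·δr/r)² = (-1×0.0492)² = 0.00243
δa_c/a_c = √(0.0331) = 0.182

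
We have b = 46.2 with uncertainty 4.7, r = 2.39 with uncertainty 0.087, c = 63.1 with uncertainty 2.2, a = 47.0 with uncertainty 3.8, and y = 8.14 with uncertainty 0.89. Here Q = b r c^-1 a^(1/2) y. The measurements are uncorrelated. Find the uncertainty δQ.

15.9

Relative error in a monomial: (δQ/Q)² = Σ (nᵢ · δxᵢ/xᵢ)².
  (1·δb/b)² = (1×0.102)² = 0.0103;  (1·δr/r)² = (1×0.0364)² = 0.00133;  (-1·δc/c)² = (-1×0.0349)² = 0.00122;  (½·δa/a)² = (0.5×0.0809)² = 0.00163;  (1·δy/y)² = (1×0.109)² = 0.0120
δQ/Q = √(0.0265) = 0.163
Q = 97.7, so δQ = 0.163 × 97.7 = 15.9.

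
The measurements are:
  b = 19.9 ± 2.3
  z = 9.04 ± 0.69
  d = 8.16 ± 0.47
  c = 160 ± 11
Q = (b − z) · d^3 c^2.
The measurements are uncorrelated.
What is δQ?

4.72e+07

Let u = b − z = 10.9. δu = √(δb² + δz²) = √(5.29 + 0.476) = 2.40, so δu/u = 0.221.
Q is then a monomial in u, d, c:
δQ/Q = √((δu/u)² + (3·δd/d)² + (2·δc/c)²) = √(0.0489 + 0.0299 + 0.0189) = 0.312
Q = 1.51e+08, so δQ = 0.312 × 1.51e+08 = 4.72e+07.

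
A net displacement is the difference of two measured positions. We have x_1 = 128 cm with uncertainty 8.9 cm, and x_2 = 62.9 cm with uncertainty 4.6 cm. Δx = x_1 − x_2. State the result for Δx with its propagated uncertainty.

65.1 ± 10.0 cm

Sums and differences: (δΔx)² = Σ (cᵢ δxᵢ)².
  (δx_1)² = 79.2;  (δx_2)² = 21.2
δΔx = √(100) = 10.0 cm
Δx = 65.1 cm.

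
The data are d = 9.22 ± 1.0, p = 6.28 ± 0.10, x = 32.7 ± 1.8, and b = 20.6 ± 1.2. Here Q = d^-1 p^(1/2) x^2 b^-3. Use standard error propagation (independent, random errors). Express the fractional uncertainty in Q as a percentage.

23.3%

Products/powers → add relative errors in quadrature, weighted by exponent:
  (-1·δd/d)² = (-1×0.108)² = 0.0118;  (½·δp/p)² = (0.5×0.0159)² = 6.34e-05;  (2·δx/x)² = (2×0.0550)² = 0.0121;  (-3·δb/b)² = (-3×0.0583)² = 0.0305
δQ/Q = √(0.0545) = 0.233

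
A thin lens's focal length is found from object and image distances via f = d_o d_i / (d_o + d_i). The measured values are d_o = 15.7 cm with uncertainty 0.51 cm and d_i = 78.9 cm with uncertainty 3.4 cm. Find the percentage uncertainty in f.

∂f/∂d_o = (d_i/(d_o+d_i))² = 0.696;  ∂f/∂d_i = (d_o/(d_o+d_i))² = 0.0275
δf = √((∂f/∂d_o · δd_o)² + (∂f/∂d_i · δd_i)²) = √(0.126 + 0.00877) = 0.367 cm
f = 13.1 cm, so δf/f = 0.367/13.1 = 0.0280.

2.80%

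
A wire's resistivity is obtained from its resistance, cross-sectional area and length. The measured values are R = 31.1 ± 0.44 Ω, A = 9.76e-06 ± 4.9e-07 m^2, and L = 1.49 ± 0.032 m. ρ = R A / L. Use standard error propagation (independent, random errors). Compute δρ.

1.15e-05 Ω·m

ρ is a product of powers, so relative uncertainties combine in quadrature:
  (1·δR/R)² = (1×0.0141)² = 0.000200;  (1·δA/A)² = (1×0.0502)² = 0.00252;  (-1·δL/L)² = (-1×0.0215)² = 0.000461
δρ/ρ = √(0.00318) = 0.0564
ρ = 0.000204 Ω·m, so δρ = 0.0564 × 0.000204 = 1.15e-05 Ω·m.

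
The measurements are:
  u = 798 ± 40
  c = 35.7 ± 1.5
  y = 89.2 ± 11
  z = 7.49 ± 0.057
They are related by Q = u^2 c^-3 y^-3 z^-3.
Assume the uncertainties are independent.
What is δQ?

Relative error in a monomial: (δQ/Q)² = Σ (nᵢ · δxᵢ/xᵢ)².
  (2·δu/u)² = (2×0.0501)² = 0.0101;  (-3·δc/c)² = (-3×0.0420)² = 0.0159;  (-3·δy/y)² = (-3×0.123)² = 0.137;  (-3·δz/z)² = (-3×0.00761)² = 0.000521
δQ/Q = √(0.163) = 0.404
Q = 4.69e-08, so δQ = 0.404 × 4.69e-08 = 1.9e-08.

1.9e-08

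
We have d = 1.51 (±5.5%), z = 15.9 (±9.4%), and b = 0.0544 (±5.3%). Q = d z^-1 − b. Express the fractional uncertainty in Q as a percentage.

26.5%

Let p = d·z^-1 = 0.0950. δp/p = √((1·δd/d)² + (-1·δz/z)²) = √(0.00302 + 0.00884) = 0.109, so δp = 0.0103.
Q = p − b: δQ = √(δp² + δb²) = √(0.000107 + 8.31e-06) = 0.0107
Q = 0.0406, so δQ/Q = 0.0107/0.0406 = 0.265.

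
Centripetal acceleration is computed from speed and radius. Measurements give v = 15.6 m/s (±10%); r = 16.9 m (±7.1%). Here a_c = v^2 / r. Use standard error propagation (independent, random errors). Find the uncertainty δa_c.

3.06 m/s^2

Relative error in a monomial: (δa_c/a_c)² = Σ (nᵢ · δxᵢ/xᵢ)².
  (2·δv/v)² = (2×0.100)² = 0.0400;  (-1·δr/r)² = (-1×0.0710)² = 0.00504
δa_c/a_c = √(0.0450) = 0.212
a_c = 14.4 m/s^2, so δa_c = 0.212 × 14.4 = 3.06 m/s^2.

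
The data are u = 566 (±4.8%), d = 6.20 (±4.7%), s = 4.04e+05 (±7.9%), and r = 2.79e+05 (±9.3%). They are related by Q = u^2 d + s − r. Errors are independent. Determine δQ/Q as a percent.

Let p = u^2·d = 1.99e+06. δp/p = √((2·δu/u)² + (1·δd/d)²) = √(0.00922 + 0.00221) = 0.107, so δp = 2.12e+05.
Q = p + s − r: δQ = √(δp² + δs² + δr²) = √(4.51e+10 + 1.02e+09 + 6.73e+08) = 2.16e+05
Q = 2.11e+06, so δQ/Q = 2.16e+05/2.11e+06 = 0.102.

10.2%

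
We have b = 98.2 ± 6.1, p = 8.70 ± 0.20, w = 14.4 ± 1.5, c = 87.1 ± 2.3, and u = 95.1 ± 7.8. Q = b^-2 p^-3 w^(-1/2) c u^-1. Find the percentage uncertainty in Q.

17.4%

Each factor contributes (exponent × relative error)² to (δQ/Q)²:
  (-2·δb/b)² = (-2×0.0621)² = 0.0154;  (-3·δp/p)² = (-3×0.0230)² = 0.00476;  (−½·δw/w)² = (-0.5×0.104)² = 0.00271;  (1·δc/c)² = (1×0.0264)² = 0.000697;  (-1·δu/u)² = (-1×0.0820)² = 0.00673
δQ/Q = √(0.0303) = 0.174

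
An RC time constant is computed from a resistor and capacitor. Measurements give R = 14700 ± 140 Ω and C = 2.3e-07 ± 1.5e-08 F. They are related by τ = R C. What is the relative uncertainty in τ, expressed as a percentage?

Products/powers → add relative errors in quadrature, weighted by exponent:
  (1·δR/R)² = (1×0.00952)² = 9.07e-05;  (1·δC/C)² = (1×0.0652)² = 0.00425
δτ/τ = √(0.00434) = 0.0659

6.59%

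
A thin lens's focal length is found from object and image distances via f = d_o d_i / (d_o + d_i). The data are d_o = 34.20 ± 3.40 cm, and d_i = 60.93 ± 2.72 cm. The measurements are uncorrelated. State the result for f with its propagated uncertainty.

21.90 ± 1.44 cm

∂f/∂d_o = (d_i/(d_o+d_i))² = 0.410;  ∂f/∂d_i = (d_o/(d_o+d_i))² = 0.129
δf = √((∂f/∂d_o · δd_o)² + (∂f/∂d_i · δd_i)²) = √(1.95 + 0.124) = 1.44 cm
f = 21.90 cm.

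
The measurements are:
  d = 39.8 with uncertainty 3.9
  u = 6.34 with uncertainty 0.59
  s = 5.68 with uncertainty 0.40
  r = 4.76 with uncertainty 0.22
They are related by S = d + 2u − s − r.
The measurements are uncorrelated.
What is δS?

Sums and differences: (δS)² = Σ (cᵢ δxᵢ)².
  (δd)² = 15.2;  (2·δu)² = 1.39;  (δs)² = 0.160;  (δr)² = 0.0484
δS = √(16.8) = 4.10

4.10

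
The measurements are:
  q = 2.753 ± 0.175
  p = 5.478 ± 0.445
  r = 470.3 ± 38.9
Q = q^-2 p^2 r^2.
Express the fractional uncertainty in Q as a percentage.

Since Q is a product/quotient, work with relative uncertainties:
  (-2·δq/q)² = (-2×0.0636)² = 0.0162;  (2·δp/p)² = (2×0.0812)² = 0.0264;  (2·δr/r)² = (2×0.0827)² = 0.0274
δQ/Q = √(0.0699) = 0.264

26.4%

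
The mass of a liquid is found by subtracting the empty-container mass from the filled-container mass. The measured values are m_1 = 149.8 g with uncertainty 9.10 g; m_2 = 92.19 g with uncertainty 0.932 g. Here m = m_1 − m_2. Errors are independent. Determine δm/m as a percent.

15.9%

Sums and differences: (δm)² = Σ (cᵢ δxᵢ)².
  (δm_1)² = 82.8;  (δm_2)² = 0.869
δm = √(83.7) = 9.15 g
m = 57.61 g, so δm/m = 9.15/57.61 = 0.159.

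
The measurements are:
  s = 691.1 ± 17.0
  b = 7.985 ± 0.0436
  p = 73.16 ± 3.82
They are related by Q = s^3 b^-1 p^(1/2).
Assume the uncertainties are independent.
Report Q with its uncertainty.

Products/powers → add relative errors in quadrature, weighted by exponent:
  (3·δs/s)² = (3×0.0246)² = 0.00545;  (-1·δb/b)² = (-1×0.00546)² = 2.98e-05;  (½·δp/p)² = (0.5×0.0522)² = 0.000682
δQ/Q = √(0.00616) = 0.0785
Q = 3.536e+08, so δQ = 0.0785 × 3.536e+08 = 2.77e+07.

(3.536 ± 0.277) × 10^8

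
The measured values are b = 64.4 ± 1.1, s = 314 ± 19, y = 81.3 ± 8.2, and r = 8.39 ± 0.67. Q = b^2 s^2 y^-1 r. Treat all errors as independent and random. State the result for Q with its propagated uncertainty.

Q is a product of powers, so relative uncertainties combine in quadrature:
  (2·δb/b)² = (2×0.0171)² = 0.00117;  (2·δs/s)² = (2×0.0605)² = 0.0146;  (-1·δy/y)² = (-1×0.101)² = 0.0102;  (1·δr/r)² = (1×0.0799)² = 0.00638
δQ/Q = √(0.0324) = 0.180
Q = 4.22e+07, so δQ = 0.180 × 4.22e+07 = 7.59e+06.

(4.22 ± 0.759) × 10^7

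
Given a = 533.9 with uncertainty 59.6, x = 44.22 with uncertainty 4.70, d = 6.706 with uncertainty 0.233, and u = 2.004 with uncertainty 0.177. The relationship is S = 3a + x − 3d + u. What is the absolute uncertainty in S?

179

For a sum/difference, combine absolute errors in quadrature:
  (3·δa)² = 32000;  (δx)² = 22.1;  (3·δd)² = 0.489;  (δu)² = 0.0313
δS = √(32000) = 179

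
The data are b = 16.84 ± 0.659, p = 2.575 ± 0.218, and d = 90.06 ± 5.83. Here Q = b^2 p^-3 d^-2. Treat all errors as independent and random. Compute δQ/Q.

0.296

Q is a product of powers, so relative uncertainties combine in quadrature:
  (2·δb/b)² = (2×0.0391)² = 0.00613;  (-3·δp/p)² = (-3×0.0847)² = 0.0645;  (-2·δd/d)² = (-2×0.0647)² = 0.0168
δQ/Q = √(0.0874) = 0.296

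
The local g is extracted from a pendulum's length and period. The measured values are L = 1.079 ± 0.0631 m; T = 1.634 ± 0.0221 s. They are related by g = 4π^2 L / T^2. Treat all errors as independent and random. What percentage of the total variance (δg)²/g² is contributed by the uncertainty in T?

17.6%

(δg/g)² = (1·δL/L)² + (-2·δT/T)²
  L term: (1×0.0585)² = 0.00342
  T term: (-2×0.0135)² = 0.000732
Total = 0.00415. Share from T = 0.000732/0.00415 = 0.176.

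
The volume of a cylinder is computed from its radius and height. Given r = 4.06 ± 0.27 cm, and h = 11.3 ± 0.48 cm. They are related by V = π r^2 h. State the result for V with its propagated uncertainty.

Each factor contributes (exponent × relative error)² to (δV/V)²:
  (2·δr/r)² = (2×0.0665)² = 0.0177;  (1·δh/h)² = (1×0.0425)² = 0.00180
δV/V = √(0.0195) = 0.140
V = 585 cm^3, so δV = 0.140 × 585 = 81.7 cm^3.

585 ± 81.7 cm^3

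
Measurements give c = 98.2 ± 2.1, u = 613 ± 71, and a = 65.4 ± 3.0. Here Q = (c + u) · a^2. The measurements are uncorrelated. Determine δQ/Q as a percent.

13.6%

Let w = c + u = 711. δw = √(δc² + δu²) = √(4.41 + 5040) = 71.0, so δw/w = 0.0999.
Q is then a monomial in w, a:
δQ/Q = √((δw/w)² + (2·δa/a)²) = √(0.00998 + 0.00842) = 0.136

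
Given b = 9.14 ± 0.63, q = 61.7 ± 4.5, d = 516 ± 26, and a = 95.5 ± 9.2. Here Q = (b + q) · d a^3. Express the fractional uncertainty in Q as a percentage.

Let u = b + q = 70.8. δu = √(δb² + δq²) = √(0.397 + 20.2) = 4.54, so δu/u = 0.0641.
Q is then a monomial in u, d, a:
δQ/Q = √((δu/u)² + (1·δd/d)² + (3·δa/a)²) = √(0.00411 + 0.00254 + 0.0835) = 0.300

30.0%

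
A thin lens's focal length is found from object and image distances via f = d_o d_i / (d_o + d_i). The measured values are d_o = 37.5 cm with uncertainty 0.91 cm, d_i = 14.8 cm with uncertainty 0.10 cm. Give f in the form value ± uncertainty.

∂f/∂d_o = (d_i/(d_o+d_i))² = 0.0801;  ∂f/∂d_i = (d_o/(d_o+d_i))² = 0.514
δf = √((∂f/∂d_o · δd_o)² + (∂f/∂d_i · δd_i)²) = √(0.00531 + 0.00264) = 0.0892 cm
f = 10.6 cm.

10.6 ± 0.0892 cm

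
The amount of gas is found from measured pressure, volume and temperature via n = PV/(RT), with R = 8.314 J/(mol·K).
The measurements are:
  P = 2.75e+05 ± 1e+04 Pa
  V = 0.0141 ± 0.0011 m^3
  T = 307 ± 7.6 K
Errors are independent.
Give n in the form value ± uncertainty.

1.52 ± 0.136 mol

n is a product of powers, so relative uncertainties combine in quadrature:
  (1·δP/P)² = (1×0.0364)² = 0.00132;  (1·δV/V)² = (1×0.0780)² = 0.00609;  (-1·δT/T)² = (-1×0.0248)² = 0.000613
δn/n = √(0.00802) = 0.0896
n = 1.52 mol, so δn = 0.0896 × 1.52 = 0.136 mol.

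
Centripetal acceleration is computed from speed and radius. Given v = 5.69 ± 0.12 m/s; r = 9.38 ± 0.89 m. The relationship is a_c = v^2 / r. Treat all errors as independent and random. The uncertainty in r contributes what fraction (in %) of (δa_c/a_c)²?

83.5%

(δa_c/a_c)² = (2·δv/v)² + (-1·δr/r)²
  v term: (2×0.0211)² = 0.00178
  r term: (-1×0.0949)² = 0.00900
Total = 0.0108. Share from r = 0.00900/0.0108 = 0.835.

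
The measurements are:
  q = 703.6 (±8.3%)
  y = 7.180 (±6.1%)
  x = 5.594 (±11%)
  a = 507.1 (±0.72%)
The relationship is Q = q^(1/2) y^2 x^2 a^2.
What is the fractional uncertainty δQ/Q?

0.255

Relative error in a monomial: (δQ/Q)² = Σ (nᵢ · δxᵢ/xᵢ)².
  (½·δq/q)² = (0.5×0.0830)² = 0.00172;  (2·δy/y)² = (2×0.0610)² = 0.0149;  (2·δx/x)² = (2×0.110)² = 0.0484;  (2·δa/a)² = (2×0.00720)² = 0.000207
δQ/Q = √(0.0652) = 0.255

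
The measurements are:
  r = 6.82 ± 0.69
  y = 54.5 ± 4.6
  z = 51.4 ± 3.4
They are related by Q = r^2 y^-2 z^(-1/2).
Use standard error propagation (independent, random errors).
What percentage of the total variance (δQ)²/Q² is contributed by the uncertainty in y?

(δQ/Q)² = (2·δr/r)² + (-2·δy/y)² + (−½·δz/z)²
  r term: (2×0.101)² = 0.0409
  y term: (-2×0.0844)² = 0.0285
  z term: (-0.5×0.0661)² = 0.00109
Total = 0.0705. Share from y = 0.0285/0.0705 = 0.404.

40.4%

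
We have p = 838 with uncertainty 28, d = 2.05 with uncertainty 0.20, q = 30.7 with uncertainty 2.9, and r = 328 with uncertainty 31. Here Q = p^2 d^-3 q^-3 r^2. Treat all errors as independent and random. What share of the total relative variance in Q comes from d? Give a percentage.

(δQ/Q)² = (2·δp/p)² + (-3·δd/d)² + (-3·δq/q)² + (2·δr/r)²
  p term: (2×0.0334)² = 0.00447
  d term: (-3×0.0976)² = 0.0857
  q term: (-3×0.0945)² = 0.0803
  r term: (2×0.0945)² = 0.0357
Total = 0.206. Share from d = 0.0857/0.206 = 0.416.

41.6%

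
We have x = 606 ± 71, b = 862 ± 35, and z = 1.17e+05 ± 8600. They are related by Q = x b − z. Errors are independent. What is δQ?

65300

Let p = x·b = 5.22e+05. δp/p = √((1·δx/x)² + (1·δb/b)²) = √(0.0137 + 0.00165) = 0.124, so δp = 64800.
Q = p − z: δQ = √(δp² + δz²) = √(4.2e+09 + 7.4e+07) = 65300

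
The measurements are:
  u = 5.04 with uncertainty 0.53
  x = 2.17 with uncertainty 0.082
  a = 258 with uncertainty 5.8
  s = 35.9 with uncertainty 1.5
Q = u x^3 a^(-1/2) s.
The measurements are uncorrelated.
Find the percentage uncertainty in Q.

Products/powers → add relative errors in quadrature, weighted by exponent:
  (1·δu/u)² = (1×0.105)² = 0.0111;  (3·δx/x)² = (3×0.0378)² = 0.0129;  (−½·δa/a)² = (-0.5×0.0225)² = 0.000126;  (1·δs/s)² = (1×0.0418)² = 0.00175
δQ/Q = √(0.0258) = 0.161

16.1%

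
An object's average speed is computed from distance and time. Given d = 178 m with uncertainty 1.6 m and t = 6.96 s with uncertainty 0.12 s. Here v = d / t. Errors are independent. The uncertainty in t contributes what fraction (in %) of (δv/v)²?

78.6%

(δv/v)² = (1·δd/d)² + (-1·δt/t)²
  d term: (1×0.00899)² = 8.08e-05
  t term: (-1×0.0172)² = 0.000297
Total = 0.000378. Share from t = 0.000297/0.000378 = 0.786.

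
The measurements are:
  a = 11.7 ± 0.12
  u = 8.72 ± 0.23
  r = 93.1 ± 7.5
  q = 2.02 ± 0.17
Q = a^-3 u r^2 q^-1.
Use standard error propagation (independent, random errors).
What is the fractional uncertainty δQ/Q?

0.186

Q is a product of powers, so relative uncertainties combine in quadrature:
  (-3·δa/a)² = (-3×0.0103)² = 0.000947;  (1·δu/u)² = (1×0.0264)² = 0.000696;  (2·δr/r)² = (2×0.0806)² = 0.0260;  (-1·δq/q)² = (-1×0.0842)² = 0.00708
δQ/Q = √(0.0347) = 0.186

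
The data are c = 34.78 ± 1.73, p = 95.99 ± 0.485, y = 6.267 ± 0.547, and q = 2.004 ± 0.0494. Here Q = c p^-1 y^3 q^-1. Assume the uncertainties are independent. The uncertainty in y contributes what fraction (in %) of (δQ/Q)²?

95.7%

(δQ/Q)² = (1·δc/c)² + (-1·δp/p)² + (3·δy/y)² + (-1·δq/q)²
  c term: (1×0.0497)² = 0.00247
  p term: (-1×0.00505)² = 2.55e-05
  y term: (3×0.0873)² = 0.0686
  q term: (-1×0.0247)² = 0.000608
Total = 0.0717. Share from y = 0.0686/0.0717 = 0.957.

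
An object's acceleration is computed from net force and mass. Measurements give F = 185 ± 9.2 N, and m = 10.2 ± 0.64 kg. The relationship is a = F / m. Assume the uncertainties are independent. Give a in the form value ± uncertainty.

Relative error in a monomial: (δa/a)² = Σ (nᵢ · δxᵢ/xᵢ)².
  (1·δF/F)² = (1×0.0497)² = 0.00247;  (-1·δm/m)² = (-1×0.0627)² = 0.00394
δa/a = √(0.00641) = 0.0801
a = 18.1 m/s^2, so δa = 0.0801 × 18.1 = 1.45 m/s^2.

18.1 ± 1.45 m/s^2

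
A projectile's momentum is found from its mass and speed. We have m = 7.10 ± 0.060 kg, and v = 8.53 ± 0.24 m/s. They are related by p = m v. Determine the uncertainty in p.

Each factor contributes (exponent × relative error)² to (δp/p)²:
  (1·δm/m)² = (1×0.00845)² = 7.14e-05;  (1·δv/v)² = (1×0.0281)² = 0.000792
δp/p = √(0.000863) = 0.0294
p = 60.6 kg·m/s, so δp = 0.0294 × 60.6 = 1.78 kg·m/s.

1.78 kg·m/s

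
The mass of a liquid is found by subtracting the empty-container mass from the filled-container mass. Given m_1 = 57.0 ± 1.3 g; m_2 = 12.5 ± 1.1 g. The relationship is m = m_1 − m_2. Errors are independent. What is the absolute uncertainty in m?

Absolute uncertainties add in quadrature for a linear combination:
  (δm_1)² = 1.69;  (δm_2)² = 1.21
δm = √(2.90) = 1.70 g

1.70 g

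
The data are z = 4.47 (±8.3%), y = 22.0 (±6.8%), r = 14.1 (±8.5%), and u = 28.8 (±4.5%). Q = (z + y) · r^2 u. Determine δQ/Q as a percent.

Let w = z + y = 26.5. δw = √(δz² + δy²) = √(0.138 + 2.24) = 1.54, so δw/w = 0.0582.
Q is then a monomial in w, r, u:
δQ/Q = √((δw/w)² + (2·δr/r)² + (1·δu/u)²) = √(0.00339 + 0.0289 + 0.00202) = 0.185

18.5%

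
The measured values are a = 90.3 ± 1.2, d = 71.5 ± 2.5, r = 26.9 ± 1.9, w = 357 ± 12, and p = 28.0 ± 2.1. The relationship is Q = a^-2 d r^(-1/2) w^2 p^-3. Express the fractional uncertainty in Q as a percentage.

24.1%

For a monomial Q ∝ a^-2, d, r^(-1/2), w^2, p^-3, fractional errors add in quadrature:
  (-2·δa/a)² = (-2×0.0133)² = 0.000706;  (1·δd/d)² = (1×0.0350)² = 0.00122;  (−½·δr/r)² = (-0.5×0.0706)² = 0.00125;  (2·δw/w)² = (2×0.0336)² = 0.00452;  (-3·δp/p)² = (-3×0.0750)² = 0.0506
δQ/Q = √(0.0583) = 0.241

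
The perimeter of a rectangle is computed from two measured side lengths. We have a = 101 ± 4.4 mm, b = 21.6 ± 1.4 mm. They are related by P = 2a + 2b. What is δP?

For a sum/difference, combine absolute errors in quadrature:
  (2·δa)² = 77.4;  (2·δb)² = 7.84
δP = √(85.3) = 9.23 mm

9.23 mm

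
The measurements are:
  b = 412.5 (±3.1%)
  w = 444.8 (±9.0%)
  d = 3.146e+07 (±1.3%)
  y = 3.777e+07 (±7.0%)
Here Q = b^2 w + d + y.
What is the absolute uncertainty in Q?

8.69e+06

Let p = b^2·w = 7.569e+07. δp/p = √((2·δb/b)² + (1·δw/w)²) = √(0.00384 + 0.00810) = 0.109, so δp = 8.27e+06.
Q = p + d + y: δQ = √(δp² + δd² + δy²) = √(6.84e+13 + 1.67e+11 + 6.99e+12) = 8.69e+06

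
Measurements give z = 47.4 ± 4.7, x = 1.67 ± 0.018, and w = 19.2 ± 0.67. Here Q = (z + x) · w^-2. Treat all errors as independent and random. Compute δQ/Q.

0.119

Let u = z + x = 49.1. δu = √(δz² + δx²) = √(22.1 + 0.000324) = 4.70, so δu/u = 0.0958.
Q is then a monomial in u, w:
δQ/Q = √((δu/u)² + (-2·δw/w)²) = √(0.00917 + 0.00487) = 0.119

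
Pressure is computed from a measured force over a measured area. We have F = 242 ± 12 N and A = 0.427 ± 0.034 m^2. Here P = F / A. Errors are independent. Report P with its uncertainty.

For a monomial P ∝ F, A^-1, fractional errors add in quadrature:
  (1·δF/F)² = (1×0.0496)² = 0.00246;  (-1·δA/A)² = (-1×0.0796)² = 0.00634
δP/P = √(0.00880) = 0.0938
P = 567 Pa, so δP = 0.0938 × 567 = 53.2 Pa.

567 ± 53.2 Pa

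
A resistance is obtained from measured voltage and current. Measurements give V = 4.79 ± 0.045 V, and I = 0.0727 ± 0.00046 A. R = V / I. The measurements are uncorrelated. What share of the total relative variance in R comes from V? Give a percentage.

(δR/R)² = (1·δV/V)² + (-1·δI/I)²
  V term: (1×0.00939)² = 8.83e-05
  I term: (-1×0.00633)² = 4e-05
Total = 0.000128. Share from V = 8.83e-05/0.000128 = 0.688.

68.8%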